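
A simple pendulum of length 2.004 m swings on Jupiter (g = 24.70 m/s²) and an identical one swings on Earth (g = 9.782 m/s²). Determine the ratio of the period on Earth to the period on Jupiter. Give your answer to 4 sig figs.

1.589

T ∝ 1/√g, so T₂/T₁ = √(g₁/g₂) = √(24.70/9.782) = 1.589.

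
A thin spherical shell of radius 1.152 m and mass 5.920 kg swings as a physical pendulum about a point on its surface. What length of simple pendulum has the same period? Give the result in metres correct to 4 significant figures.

The equivalent simple-pendulum length is L_eq = I/(md), where I is about the pivot and d = 1.1520 m.
I_cm = (2/3)mR² = 5.2376 kg·m², so I = I_cm + md² = 5.2376 + 7.8565 = 13.094 kg·m².
L_eq = 13.094/(5.920 × 1.1520) = 1.920 m.

1.920 m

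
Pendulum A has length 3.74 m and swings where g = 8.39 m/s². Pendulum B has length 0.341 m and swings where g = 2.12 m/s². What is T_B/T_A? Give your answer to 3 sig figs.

0.601

T = 2π√(L/g), so T_B/T_A = √((L_B/g_B)/(L_A/g_A)) = √((0.341/2.12)/(3.74/8.39)) = 0.601.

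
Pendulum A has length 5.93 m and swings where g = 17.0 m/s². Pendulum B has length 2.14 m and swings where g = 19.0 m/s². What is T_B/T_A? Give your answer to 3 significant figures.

T = 2π√(L/g), so T_B/T_A = √((L_B/g_B)/(L_A/g_A)) = √((2.14/19.0)/(5.93/17.0)) = 0.568.

0.568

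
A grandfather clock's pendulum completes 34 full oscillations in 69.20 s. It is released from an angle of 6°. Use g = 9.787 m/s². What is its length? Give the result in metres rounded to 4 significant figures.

T = 69.20/34 = 2.0353 s.
From T = 2π√(L/g), L = gT²/(4π²) = 9.787 × 2.0353²/(4π²) = 1.027 m.

1.027 m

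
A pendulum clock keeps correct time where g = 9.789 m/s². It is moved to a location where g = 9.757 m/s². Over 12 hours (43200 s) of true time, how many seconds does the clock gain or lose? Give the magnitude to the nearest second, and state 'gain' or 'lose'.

The clock's period scales as T ∝ 1/√g, so T'/T = √(9.789/9.757) = 1.00164.
In 43200 s of true time the clock registers 43200/1.00164 = 43129.3 s, so it loses 71 s.

lose 71 s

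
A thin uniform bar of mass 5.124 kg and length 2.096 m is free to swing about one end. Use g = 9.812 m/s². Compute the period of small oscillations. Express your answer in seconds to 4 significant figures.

For a physical pendulum T = 2π√(I/(mgd)), with d = 1.0480 m from pivot to centre of mass.
I_cm = mL²/12 = 5.124 × 2.096²/12 = 1.8759 kg·m²; I = I_cm + md² = 1.8759 + 5.124 × 1.0480² = 7.5036 kg·m².
T = 2π√(7.5036/(5.124 × 9.812 × 1.0480)) = 2.371 s.

2.371 s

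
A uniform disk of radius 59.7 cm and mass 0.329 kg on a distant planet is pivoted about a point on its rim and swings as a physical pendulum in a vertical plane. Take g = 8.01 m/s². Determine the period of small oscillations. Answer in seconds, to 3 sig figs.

I_cm = ½mr² = 0.05863 kg·m². The pivot is at distance d = 0.597 m from the centre of mass.
By the parallel-axis theorem, I = I_cm + md² = 0.05863 + 0.1173 = 0.1759 kg·m².
T = 2π√(I/(mgd)) = 2π√(0.1759/(0.329 × 8.01 × 0.597)) = 2.10 s.

2.10 s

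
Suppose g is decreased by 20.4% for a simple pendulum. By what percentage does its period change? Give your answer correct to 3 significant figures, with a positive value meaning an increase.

12.1%

T ∝ 1/√g, so T'/T = 1/√(0.7960) = 1.121.
Percentage change in T = (1.121 − 1) × 100% = 12.1%.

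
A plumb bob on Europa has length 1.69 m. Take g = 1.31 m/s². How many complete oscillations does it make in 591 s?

82

T = 2π√(L/g) = 2π√(1.69/1.31) = 7.137 s.
Number of complete oscillations = ⌊591/7.137⌋ = ⌊82.81⌋ = 82.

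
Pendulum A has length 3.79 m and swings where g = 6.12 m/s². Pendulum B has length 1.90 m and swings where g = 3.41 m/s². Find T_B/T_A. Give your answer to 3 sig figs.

0.949

T = 2π√(L/g), so T_B/T_A = √((L_B/g_B)/(L_A/g_A)) = √((1.90/3.41)/(3.79/6.12)) = 0.949.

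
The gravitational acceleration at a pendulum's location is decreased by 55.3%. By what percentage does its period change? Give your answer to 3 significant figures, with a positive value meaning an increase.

T ∝ 1/√g, so T'/T = 1/√(0.4470) = 1.496.
Percentage change in T = (1.496 − 1) × 100% = 49.6%.

49.6%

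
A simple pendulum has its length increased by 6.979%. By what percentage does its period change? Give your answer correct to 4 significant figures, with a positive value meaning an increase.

T ∝ √L, so T'/T = √(1.0698) = 1.0343.
Percentage change in T = (1.0343 − 1) × 100% = 3.431%.

3.431%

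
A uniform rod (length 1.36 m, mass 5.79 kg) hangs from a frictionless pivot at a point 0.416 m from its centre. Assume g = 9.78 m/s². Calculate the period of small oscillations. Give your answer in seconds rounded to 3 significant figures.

For a physical pendulum T = 2π√(I/(mgd)), with d = 0.4160 m from pivot to centre of mass.
I_cm = mL²/12 = 5.79 × 1.36²/12 = 0.8924 kg·m²; I = I_cm + md² = 0.8924 + 5.79 × 0.4160² = 1.894 kg·m².
T = 2π√(1.894/(5.79 × 9.78 × 0.4160)) = 1.78 s.

1.78 s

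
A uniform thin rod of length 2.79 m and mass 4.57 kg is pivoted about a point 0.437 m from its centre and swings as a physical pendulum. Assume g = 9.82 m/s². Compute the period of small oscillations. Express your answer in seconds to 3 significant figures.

For a physical pendulum T = 2π√(I/(mgd)), with d = 0.4370 m from pivot to centre of mass.
I_cm = mL²/12 = 4.57 × 2.79²/12 = 2.964 kg·m²; I = I_cm + md² = 2.964 + 4.57 × 0.4370² = 3.837 kg·m².
T = 2π√(3.837/(4.57 × 9.82 × 0.4370)) = 2.78 s.

2.78 s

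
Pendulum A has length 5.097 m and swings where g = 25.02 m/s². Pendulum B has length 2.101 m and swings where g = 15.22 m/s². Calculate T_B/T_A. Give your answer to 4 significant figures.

T = 2π√(L/g), so T_B/T_A = √((L_B/g_B)/(L_A/g_A)) = √((2.101/15.22)/(5.097/25.02)) = 0.8232.

0.8232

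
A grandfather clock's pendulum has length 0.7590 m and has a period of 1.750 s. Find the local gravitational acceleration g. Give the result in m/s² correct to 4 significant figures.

From T = 2π√(L/g), g = 4π²L/T² = 4π² × 0.7590/1.7500² = 9.784 m/s².

9.784 m/s²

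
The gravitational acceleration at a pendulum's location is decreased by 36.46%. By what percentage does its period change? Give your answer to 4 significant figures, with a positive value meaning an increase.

T ∝ 1/√g, so T'/T = 1/√(0.63540) = 1.2545.
Percentage change in T = (1.2545 − 1) × 100% = 25.45%.

25.45%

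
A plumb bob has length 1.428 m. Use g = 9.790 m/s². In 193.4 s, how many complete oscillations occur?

T = 2π√(L/g) = 2π√(1.428/9.790) = 2.3997 s.
Number of complete oscillations = ⌊193.4/2.3997⌋ = ⌊80.594⌋ = 80.

80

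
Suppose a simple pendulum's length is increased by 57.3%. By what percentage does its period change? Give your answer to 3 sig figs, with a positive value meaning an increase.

T ∝ √L, so T'/T = √(1.573) = 1.254.
Percentage change in T = (1.254 − 1) × 100% = 25.4%.

25.4%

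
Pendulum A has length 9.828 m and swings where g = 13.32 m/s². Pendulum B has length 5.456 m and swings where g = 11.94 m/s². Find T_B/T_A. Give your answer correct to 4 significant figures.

0.7870

T = 2π√(L/g), so T_B/T_A = √((L_B/g_B)/(L_A/g_A)) = √((5.456/11.94)/(9.828/13.32)) = 0.7870.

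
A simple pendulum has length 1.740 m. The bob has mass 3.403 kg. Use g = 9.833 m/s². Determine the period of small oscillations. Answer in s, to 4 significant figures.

T = 2π√(L/g) = 2π√(1.740/9.833) = 2π × 0.42066 = 2.643 s.

2.643 s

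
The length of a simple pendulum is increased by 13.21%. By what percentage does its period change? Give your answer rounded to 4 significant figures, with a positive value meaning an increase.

6.400%

T ∝ √L, so T'/T = √(1.1321) = 1.0640.
Percentage change in T = (1.0640 − 1) × 100% = 6.400%.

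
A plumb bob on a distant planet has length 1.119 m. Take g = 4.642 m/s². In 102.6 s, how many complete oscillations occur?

T = 2π√(L/g) = 2π√(1.119/4.642) = 3.0849 s.
Number of complete oscillations = ⌊102.6/3.0849⌋ = ⌊33.259⌋ = 33.

33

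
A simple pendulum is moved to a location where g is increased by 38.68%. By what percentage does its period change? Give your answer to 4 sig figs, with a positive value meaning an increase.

-15.08%

T ∝ 1/√g, so T'/T = 1/√(1.3868) = 0.84917.
Percentage change in T = (0.84917 − 1) × 100% = -15.08%.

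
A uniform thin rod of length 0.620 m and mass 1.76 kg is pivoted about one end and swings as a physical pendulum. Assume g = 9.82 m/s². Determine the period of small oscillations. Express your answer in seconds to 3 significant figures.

1.29 s

For a physical pendulum T = 2π√(I/(mgd)), with d = 0.3100 m from pivot to centre of mass.
I_cm = mL²/12 = 1.76 × 0.620²/12 = 0.05638 kg·m²; I = I_cm + md² = 0.05638 + 1.76 × 0.3100² = 0.2255 kg·m².
T = 2π√(0.2255/(1.76 × 9.82 × 0.3100)) = 1.29 s.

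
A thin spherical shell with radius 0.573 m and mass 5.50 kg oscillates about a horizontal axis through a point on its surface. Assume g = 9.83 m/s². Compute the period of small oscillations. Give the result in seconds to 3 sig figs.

1.96 s

I_cm = (2/3)mr² = 1.204 kg·m². The pivot is at distance d = 0.573 m from the centre of mass.
By the parallel-axis theorem, I = I_cm + md² = 1.204 + 1.806 = 3.010 kg·m².
T = 2π√(I/(mgd)) = 2π√(3.010/(5.50 × 9.83 × 0.573)) = 1.96 s.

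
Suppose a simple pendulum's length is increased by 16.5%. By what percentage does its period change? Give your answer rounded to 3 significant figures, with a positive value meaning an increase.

T ∝ √L, so T'/T = √(1.165) = 1.079.
Percentage change in T = (1.079 − 1) × 100% = 7.94%.

7.94%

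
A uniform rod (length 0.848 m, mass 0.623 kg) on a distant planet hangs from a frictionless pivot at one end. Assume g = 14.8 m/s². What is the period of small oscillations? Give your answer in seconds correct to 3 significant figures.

For a physical pendulum T = 2π√(I/(mgd)), with d = 0.4240 m from pivot to centre of mass.
I_cm = mL²/12 = 0.623 × 0.848²/12 = 0.03733 kg·m²; I = I_cm + md² = 0.03733 + 0.623 × 0.4240² = 0.1493 kg·m².
T = 2π√(0.1493/(0.623 × 14.8 × 0.4240)) = 1.23 s.

1.23 s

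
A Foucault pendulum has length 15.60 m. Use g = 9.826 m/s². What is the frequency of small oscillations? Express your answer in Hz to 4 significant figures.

T = 2π√(L/g) = 2π√(15.60/9.826) = 7.9169 s, so f = 1/T = 0.1263 Hz.

0.1263 Hz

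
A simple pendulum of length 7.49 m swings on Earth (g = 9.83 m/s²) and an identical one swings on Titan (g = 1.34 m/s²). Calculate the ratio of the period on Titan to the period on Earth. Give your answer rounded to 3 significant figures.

T ∝ 1/√g, so T₂/T₁ = √(g₁/g₂) = √(9.83/1.34) = 2.71.

2.71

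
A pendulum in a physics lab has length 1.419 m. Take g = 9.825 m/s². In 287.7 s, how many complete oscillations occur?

T = 2π√(L/g) = 2π√(1.419/9.825) = 2.3878 s.
Number of complete oscillations = ⌊287.7/2.3878⌋ = ⌊120.49⌋ = 120.

120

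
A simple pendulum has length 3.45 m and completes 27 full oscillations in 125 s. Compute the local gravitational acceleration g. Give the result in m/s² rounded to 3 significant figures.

6.35 m/s²

T = 125/27 = 4.630 s.
From T = 2π√(L/g), g = 4π²L/T² = 4π² × 3.45/4.630² = 6.35 m/s².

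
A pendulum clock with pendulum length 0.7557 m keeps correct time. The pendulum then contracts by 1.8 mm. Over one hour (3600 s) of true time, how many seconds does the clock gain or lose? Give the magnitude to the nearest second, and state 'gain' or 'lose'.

gain 4 s

T ∝ √L, so T'/T = √(0.75390/0.7557) = 0.998808.
In 3600 s of true time the clock registers 3600/0.998808 = 3604.3 s, so it gains 4 s.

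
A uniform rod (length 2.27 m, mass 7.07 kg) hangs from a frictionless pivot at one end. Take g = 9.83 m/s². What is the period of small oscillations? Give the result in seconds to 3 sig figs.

2.47 s

For a physical pendulum T = 2π√(I/(mgd)), with d = 1.135 m from pivot to centre of mass.
I_cm = mL²/12 = 7.07 × 2.27²/12 = 3.036 kg·m²; I = I_cm + md² = 3.036 + 7.07 × 1.135² = 12.14 kg·m².
T = 2π√(12.14/(7.07 × 9.83 × 1.135)) = 2.47 s.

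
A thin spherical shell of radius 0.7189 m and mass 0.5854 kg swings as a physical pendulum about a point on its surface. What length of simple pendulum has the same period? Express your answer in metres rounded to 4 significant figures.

The equivalent simple-pendulum length is L_eq = I/(md), where I is about the pivot and d = 0.71890 m.
I_cm = (2/3)mR² = 0.20170 kg·m², so I = I_cm + md² = 0.20170 + 0.30254 = 0.50424 kg·m².
L_eq = 0.50424/(0.5854 × 0.71890) = 1.198 m.

1.198 m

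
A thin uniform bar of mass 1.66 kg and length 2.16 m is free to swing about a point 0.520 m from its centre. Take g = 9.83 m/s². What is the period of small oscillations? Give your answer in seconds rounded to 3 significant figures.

For a physical pendulum T = 2π√(I/(mgd)), with d = 0.5200 m from pivot to centre of mass.
I_cm = mL²/12 = 1.66 × 2.16²/12 = 0.6454 kg·m²; I = I_cm + md² = 0.6454 + 1.66 × 0.5200² = 1.094 kg·m².
T = 2π√(1.094/(1.66 × 9.83 × 0.5200)) = 2.26 s.

2.26 s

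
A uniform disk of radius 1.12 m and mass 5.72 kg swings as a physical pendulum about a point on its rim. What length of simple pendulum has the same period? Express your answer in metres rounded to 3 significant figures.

1.68 m

The equivalent simple-pendulum length is L_eq = I/(md), where I is about the pivot and d = 1.120 m.
I_cm = ½mR² = 3.588 kg·m², so I = I_cm + md² = 3.588 + 7.175 = 10.76 kg·m².
L_eq = 10.76/(5.72 × 1.120) = 1.68 m.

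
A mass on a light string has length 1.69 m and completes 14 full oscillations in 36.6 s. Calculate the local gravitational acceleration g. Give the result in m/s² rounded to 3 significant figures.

T = 36.6/14 = 2.614 s.
From T = 2π√(L/g), g = 4π²L/T² = 4π² × 1.69/2.614² = 9.76 m/s².

9.76 m/s²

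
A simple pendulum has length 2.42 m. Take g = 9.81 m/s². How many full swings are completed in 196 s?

62

T = 2π√(L/g) = 2π√(2.42/9.81) = 3.121 s.
Number of complete oscillations = ⌊196/3.121⌋ = ⌊62.81⌋ = 62.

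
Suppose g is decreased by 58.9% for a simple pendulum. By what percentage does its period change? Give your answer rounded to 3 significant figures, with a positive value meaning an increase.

56.0%

T ∝ 1/√g, so T'/T = 1/√(0.4110) = 1.560.
Percentage change in T = (1.560 − 1) × 100% = 56.0%.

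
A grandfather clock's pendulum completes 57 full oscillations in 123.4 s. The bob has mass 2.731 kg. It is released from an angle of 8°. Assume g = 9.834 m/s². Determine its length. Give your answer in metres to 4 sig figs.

1.167 m

T = 123.4/57 = 2.1649 s.
From T = 2π√(L/g), L = gT²/(4π²) = 9.834 × 2.1649²/(4π²) = 1.167 m.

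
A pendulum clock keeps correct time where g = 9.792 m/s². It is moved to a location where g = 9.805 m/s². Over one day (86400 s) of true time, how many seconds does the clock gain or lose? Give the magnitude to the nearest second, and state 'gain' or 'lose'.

The clock's period scales as T ∝ 1/√g, so T'/T = √(9.792/9.805) = 0.999337.
In 86400 s of true time the clock registers 86400/0.999337 = 86457.3 s, so it gains 57 s.

gain 57 s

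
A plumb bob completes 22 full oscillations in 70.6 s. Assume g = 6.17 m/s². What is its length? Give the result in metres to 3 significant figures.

T = 70.6/22 = 3.209 s.
From T = 2π√(L/g), L = gT²/(4π²) = 6.17 × 3.209²/(4π²) = 1.61 m.

1.61 m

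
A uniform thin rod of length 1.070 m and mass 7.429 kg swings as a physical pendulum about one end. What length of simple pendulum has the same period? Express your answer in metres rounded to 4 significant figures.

0.7133 m

The equivalent simple-pendulum length is L_eq = I/(md), where I is about the pivot and d = 0.53500 m.
I_cm = (1/12)mL² = 0.70879 kg·m², so I = I_cm + md² = 0.70879 + 2.1264 = 2.8352 kg·m².
L_eq = 2.8352/(7.429 × 0.53500) = 0.7133 m.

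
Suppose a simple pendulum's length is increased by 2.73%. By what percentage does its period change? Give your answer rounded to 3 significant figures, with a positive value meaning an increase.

1.36%

T ∝ √L, so T'/T = √(1.027) = 1.014.
Percentage change in T = (1.014 − 1) × 100% = 1.36%.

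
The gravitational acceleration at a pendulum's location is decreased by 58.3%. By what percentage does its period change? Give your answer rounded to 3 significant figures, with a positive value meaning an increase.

54.9%

T ∝ 1/√g, so T'/T = 1/√(0.4170) = 1.549.
Percentage change in T = (1.549 − 1) × 100% = 54.9%.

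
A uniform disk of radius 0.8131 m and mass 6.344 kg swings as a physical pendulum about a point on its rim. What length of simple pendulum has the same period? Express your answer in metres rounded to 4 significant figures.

1.220 m

The equivalent simple-pendulum length is L_eq = I/(md), where I is about the pivot and d = 0.81310 m.
I_cm = ½mR² = 2.0971 kg·m², so I = I_cm + md² = 2.0971 + 4.1942 = 6.2913 kg·m².
L_eq = 6.2913/(6.344 × 0.81310) = 1.220 m.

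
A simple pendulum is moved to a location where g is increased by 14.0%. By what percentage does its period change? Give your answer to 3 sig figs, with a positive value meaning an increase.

T ∝ 1/√g, so T'/T = 1/√(1.140) = 0.9366.
Percentage change in T = (0.9366 − 1) × 100% = -6.34%.

-6.34%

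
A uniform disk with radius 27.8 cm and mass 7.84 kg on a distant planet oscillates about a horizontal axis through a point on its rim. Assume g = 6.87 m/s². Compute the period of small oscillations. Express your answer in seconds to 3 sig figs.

I_cm = ½mr² = 0.3030 kg·m². The pivot is at distance d = 0.278 m from the centre of mass.
By the parallel-axis theorem, I = I_cm + md² = 0.3030 + 0.6059 = 0.9089 kg·m².
T = 2π√(I/(mgd)) = 2π√(0.9089/(7.84 × 6.87 × 0.278)) = 1.55 s.

1.55 s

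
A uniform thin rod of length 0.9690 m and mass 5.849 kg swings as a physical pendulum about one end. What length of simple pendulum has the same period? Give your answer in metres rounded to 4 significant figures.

0.6460 m

The equivalent simple-pendulum length is L_eq = I/(md), where I is about the pivot and d = 0.48450 m.
I_cm = (1/12)mL² = 0.45767 kg·m², so I = I_cm + md² = 0.45767 + 1.3730 = 1.8307 kg·m².
L_eq = 1.8307/(5.849 × 0.48450) = 0.6460 m.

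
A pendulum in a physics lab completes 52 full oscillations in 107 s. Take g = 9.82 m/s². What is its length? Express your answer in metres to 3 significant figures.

1.05 m

T = 107/52 = 2.058 s.
From T = 2π√(L/g), L = gT²/(4π²) = 9.82 × 2.058²/(4π²) = 1.05 m.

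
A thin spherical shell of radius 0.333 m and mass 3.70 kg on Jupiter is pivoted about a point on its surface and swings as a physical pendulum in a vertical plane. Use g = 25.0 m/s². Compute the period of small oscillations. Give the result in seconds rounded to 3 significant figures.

0.936 s

I_cm = (2/3)mr² = 0.2735 kg·m². The pivot is at distance d = 0.333 m from the centre of mass.
By the parallel-axis theorem, I = I_cm + md² = 0.2735 + 0.4103 = 0.6838 kg·m².
T = 2π√(I/(mgd)) = 2π√(0.6838/(3.70 × 25.0 × 0.333)) = 0.936 s.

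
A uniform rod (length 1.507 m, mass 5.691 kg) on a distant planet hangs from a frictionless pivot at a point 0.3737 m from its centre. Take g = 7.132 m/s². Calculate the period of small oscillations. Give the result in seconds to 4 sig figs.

2.207 s

For a physical pendulum T = 2π√(I/(mgd)), with d = 0.37370 m from pivot to centre of mass.
I_cm = mL²/12 = 5.691 × 1.507²/12 = 1.0770 kg·m²; I = I_cm + md² = 1.0770 + 5.691 × 0.37370² = 1.8718 kg·m².
T = 2π√(1.8718/(5.691 × 7.132 × 0.37370)) = 2.207 s.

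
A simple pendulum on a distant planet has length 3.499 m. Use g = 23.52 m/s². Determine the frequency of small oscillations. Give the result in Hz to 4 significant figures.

0.4126 Hz

T = 2π√(L/g) = 2π√(3.499/23.52) = 2.4234 s, so f = 1/T = 0.4126 Hz.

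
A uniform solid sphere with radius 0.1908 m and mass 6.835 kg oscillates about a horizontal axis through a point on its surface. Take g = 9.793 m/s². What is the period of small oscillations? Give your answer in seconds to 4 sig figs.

1.038 s

I_cm = (2/5)mr² = 0.099530 kg·m². The pivot is at distance d = 0.1908 m from the centre of mass.
By the parallel-axis theorem, I = I_cm + md² = 0.099530 + 0.24883 = 0.34836 kg·m².
T = 2π√(I/(mgd)) = 2π√(0.34836/(6.835 × 9.793 × 0.1908)) = 1.038 s.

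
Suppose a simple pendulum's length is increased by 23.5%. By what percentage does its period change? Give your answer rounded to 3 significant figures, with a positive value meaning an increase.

11.1%

T ∝ √L, so T'/T = √(1.235) = 1.111.
Percentage change in T = (1.111 − 1) × 100% = 11.1%.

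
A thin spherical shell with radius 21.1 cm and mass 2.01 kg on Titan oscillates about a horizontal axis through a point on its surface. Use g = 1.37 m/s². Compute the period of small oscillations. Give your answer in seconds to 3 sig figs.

3.18 s

I_cm = (2/3)mr² = 0.05966 kg·m². The pivot is at distance d = 0.211 m from the centre of mass.
By the parallel-axis theorem, I = I_cm + md² = 0.05966 + 0.08949 = 0.1491 kg·m².
T = 2π√(I/(mgd)) = 2π√(0.1491/(2.01 × 1.37 × 0.211)) = 3.18 s.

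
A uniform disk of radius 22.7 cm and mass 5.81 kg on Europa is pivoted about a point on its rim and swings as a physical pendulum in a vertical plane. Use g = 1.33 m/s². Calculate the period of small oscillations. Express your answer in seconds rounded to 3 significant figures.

3.18 s

I_cm = ½mr² = 0.1497 kg·m². The pivot is at distance d = 0.227 m from the centre of mass.
By the parallel-axis theorem, I = I_cm + md² = 0.1497 + 0.2994 = 0.4491 kg·m².
T = 2π√(I/(mgd)) = 2π√(0.4491/(5.81 × 1.33 × 0.227)) = 3.18 s.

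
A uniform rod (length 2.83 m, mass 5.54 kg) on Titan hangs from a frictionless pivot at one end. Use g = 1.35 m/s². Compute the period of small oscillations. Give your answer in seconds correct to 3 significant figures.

For a physical pendulum T = 2π√(I/(mgd)), with d = 1.415 m from pivot to centre of mass.
I_cm = mL²/12 = 5.54 × 2.83²/12 = 3.697 kg·m²; I = I_cm + md² = 3.697 + 5.54 × 1.415² = 14.79 kg·m².
T = 2π√(14.79/(5.54 × 1.35 × 1.415)) = 7.43 s.

7.43 s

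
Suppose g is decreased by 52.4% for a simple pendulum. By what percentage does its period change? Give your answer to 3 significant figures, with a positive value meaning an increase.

T ∝ 1/√g, so T'/T = 1/√(0.4760) = 1.449.
Percentage change in T = (1.449 − 1) × 100% = 44.9%.

44.9%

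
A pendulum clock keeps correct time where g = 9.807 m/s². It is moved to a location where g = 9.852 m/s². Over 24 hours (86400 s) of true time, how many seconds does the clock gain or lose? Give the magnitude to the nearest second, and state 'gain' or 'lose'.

The clock's period scales as T ∝ 1/√g, so T'/T = √(9.807/9.852) = 0.997714.
In 86400 s of true time the clock registers 86400/0.997714 = 86598.0 s, so it gains 198 s.

gain 198 s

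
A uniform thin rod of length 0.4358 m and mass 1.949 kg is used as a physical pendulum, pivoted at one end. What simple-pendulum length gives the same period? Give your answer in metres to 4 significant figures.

The equivalent simple-pendulum length is L_eq = I/(md), where I is about the pivot and d = 0.21790 m.
I_cm = (1/12)mL² = 0.030846 kg·m², so I = I_cm + md² = 0.030846 + 0.092539 = 0.12339 kg·m².
L_eq = 0.12339/(1.949 × 0.21790) = 0.2905 m.

0.2905 m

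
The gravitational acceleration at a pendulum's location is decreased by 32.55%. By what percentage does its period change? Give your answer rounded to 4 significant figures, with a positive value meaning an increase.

21.76%

T ∝ 1/√g, so T'/T = 1/√(0.67450) = 1.2176.
Percentage change in T = (1.2176 − 1) × 100% = 21.76%.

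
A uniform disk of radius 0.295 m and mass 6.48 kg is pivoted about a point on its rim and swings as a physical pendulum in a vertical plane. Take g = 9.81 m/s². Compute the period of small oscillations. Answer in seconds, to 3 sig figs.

1.33 s

I_cm = ½mr² = 0.2820 kg·m². The pivot is at distance d = 0.295 m from the centre of mass.
By the parallel-axis theorem, I = I_cm + md² = 0.2820 + 0.5639 = 0.8459 kg·m².
T = 2π√(I/(mgd)) = 2π√(0.8459/(6.48 × 9.81 × 0.295)) = 1.33 s.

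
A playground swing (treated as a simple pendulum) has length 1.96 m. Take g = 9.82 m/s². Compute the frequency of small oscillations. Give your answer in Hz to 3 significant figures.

T = 2π√(L/g) = 2π√(1.96/9.82) = 2.807 s, so f = 1/T = 0.356 Hz.

0.356 Hz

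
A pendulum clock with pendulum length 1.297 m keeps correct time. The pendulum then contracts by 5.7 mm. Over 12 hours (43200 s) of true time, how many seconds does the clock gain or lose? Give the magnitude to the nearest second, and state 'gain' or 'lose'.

T ∝ √L, so T'/T = √(1.29130/1.297) = 0.997800.
In 43200 s of true time the clock registers 43200/0.997800 = 43295.2 s, so it gains 95 s.

gain 95 s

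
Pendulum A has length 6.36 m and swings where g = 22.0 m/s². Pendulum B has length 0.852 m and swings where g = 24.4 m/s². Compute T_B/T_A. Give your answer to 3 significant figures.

T = 2π√(L/g), so T_B/T_A = √((L_B/g_B)/(L_A/g_A)) = √((0.852/24.4)/(6.36/22.0)) = 0.348.

0.348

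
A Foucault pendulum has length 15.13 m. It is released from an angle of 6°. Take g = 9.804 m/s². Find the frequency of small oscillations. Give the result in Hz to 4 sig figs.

0.1281 Hz

T = 2π√(L/g) = 2π√(15.13/9.804) = 7.8054 s, so f = 1/T = 0.1281 Hz.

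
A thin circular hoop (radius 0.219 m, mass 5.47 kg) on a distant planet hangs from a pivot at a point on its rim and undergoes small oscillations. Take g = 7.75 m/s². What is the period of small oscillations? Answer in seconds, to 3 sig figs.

1.49 s

I_cm = mr² = 0.2623 kg·m². The pivot is at distance d = 0.219 m from the centre of mass.
By the parallel-axis theorem, I = I_cm + md² = 0.2623 + 0.2623 = 0.5247 kg·m².
T = 2π√(I/(mgd)) = 2π√(0.5247/(5.47 × 7.75 × 0.219)) = 1.49 s.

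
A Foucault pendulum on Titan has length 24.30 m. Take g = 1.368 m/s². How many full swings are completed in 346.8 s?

T = 2π√(L/g) = 2π√(24.30/1.368) = 26.481 s.
Number of complete oscillations = ⌊346.8/26.481⌋ = ⌊13.096⌋ = 13.

13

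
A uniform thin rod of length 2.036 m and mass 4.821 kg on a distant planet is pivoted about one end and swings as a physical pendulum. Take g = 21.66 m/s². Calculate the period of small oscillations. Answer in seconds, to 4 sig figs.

1.573 s

For a physical pendulum T = 2π√(I/(mgd)), with d = 1.0180 m from pivot to centre of mass.
I_cm = mL²/12 = 4.821 × 2.036²/12 = 1.6654 kg·m²; I = I_cm + md² = 1.6654 + 4.821 × 1.0180² = 6.6615 kg·m².
T = 2π√(6.6615/(4.821 × 21.66 × 1.0180)) = 1.573 s.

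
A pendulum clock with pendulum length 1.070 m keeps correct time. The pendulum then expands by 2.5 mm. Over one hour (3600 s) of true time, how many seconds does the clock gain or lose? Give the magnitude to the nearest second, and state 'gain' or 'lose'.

T ∝ √L, so T'/T = √(1.07250/1.070) = 1.00117.
In 3600 s of true time the clock registers 3600/1.00117 = 3595.8 s, so it loses 4 s.

lose 4 s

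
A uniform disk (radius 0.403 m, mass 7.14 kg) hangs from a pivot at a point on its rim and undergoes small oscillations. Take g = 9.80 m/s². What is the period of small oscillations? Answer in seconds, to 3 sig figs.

1.56 s

I_cm = ½mr² = 0.5798 kg·m². The pivot is at distance d = 0.403 m from the centre of mass.
By the parallel-axis theorem, I = I_cm + md² = 0.5798 + 1.160 = 1.739 kg·m².
T = 2π√(I/(mgd)) = 2π√(1.739/(7.14 × 9.80 × 0.403)) = 1.56 s.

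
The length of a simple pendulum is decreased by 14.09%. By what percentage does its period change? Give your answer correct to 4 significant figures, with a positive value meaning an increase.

-7.312%

T ∝ √L, so T'/T = √(0.85910) = 0.92688.
Percentage change in T = (0.92688 − 1) × 100% = -7.312%.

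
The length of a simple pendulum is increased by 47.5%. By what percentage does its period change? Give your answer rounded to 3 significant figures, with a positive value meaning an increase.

21.4%

T ∝ √L, so T'/T = √(1.475) = 1.214.
Percentage change in T = (1.214 − 1) × 100% = 21.4%.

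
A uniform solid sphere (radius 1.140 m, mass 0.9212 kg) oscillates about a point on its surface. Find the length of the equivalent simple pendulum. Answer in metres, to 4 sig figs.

The equivalent simple-pendulum length is L_eq = I/(md), where I is about the pivot and d = 1.1400 m.
I_cm = (2/5)mR² = 0.47888 kg·m², so I = I_cm + md² = 0.47888 + 1.1972 = 1.6761 kg·m².
L_eq = 1.6761/(0.9212 × 1.1400) = 1.596 m.

1.596 m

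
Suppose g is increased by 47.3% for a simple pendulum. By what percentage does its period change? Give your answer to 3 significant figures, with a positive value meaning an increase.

T ∝ 1/√g, so T'/T = 1/√(1.473) = 0.8239.
Percentage change in T = (0.8239 − 1) × 100% = -17.6%.

-17.6%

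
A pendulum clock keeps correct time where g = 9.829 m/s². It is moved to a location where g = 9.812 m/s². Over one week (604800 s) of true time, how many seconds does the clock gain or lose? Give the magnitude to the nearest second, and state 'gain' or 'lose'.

The clock's period scales as T ∝ 1/√g, so T'/T = √(9.829/9.812) = 1.00087.
In 604800 s of true time the clock registers 604800/1.00087 = 604276.7 s, so it loses 523 s.

lose 523 s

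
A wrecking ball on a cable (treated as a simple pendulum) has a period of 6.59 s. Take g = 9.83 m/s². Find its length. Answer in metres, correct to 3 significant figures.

10.8 m

From T = 2π√(L/g), L = gT²/(4π²) = 9.83 × 6.590²/(4π²) = 10.8 m.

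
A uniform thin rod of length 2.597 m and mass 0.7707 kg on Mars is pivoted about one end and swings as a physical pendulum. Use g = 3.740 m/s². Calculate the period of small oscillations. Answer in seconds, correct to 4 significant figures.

4.275 s

For a physical pendulum T = 2π√(I/(mgd)), with d = 1.2985 m from pivot to centre of mass.
I_cm = mL²/12 = 0.7707 × 2.597²/12 = 0.43316 kg·m²; I = I_cm + md² = 0.43316 + 0.7707 × 1.2985² = 1.7326 kg·m².
T = 2π√(1.7326/(0.7707 × 3.740 × 1.2985)) = 4.275 s.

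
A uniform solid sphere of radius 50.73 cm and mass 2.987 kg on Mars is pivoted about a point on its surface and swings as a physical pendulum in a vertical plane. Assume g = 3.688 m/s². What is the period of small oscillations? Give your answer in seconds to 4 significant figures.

I_cm = (2/5)mr² = 0.30749 kg·m². The pivot is at distance d = 0.5073 m from the centre of mass.
By the parallel-axis theorem, I = I_cm + md² = 0.30749 + 0.76871 = 1.0762 kg·m².
T = 2π√(I/(mgd)) = 2π√(1.0762/(2.987 × 3.688 × 0.5073)) = 2.757 s.

2.757 s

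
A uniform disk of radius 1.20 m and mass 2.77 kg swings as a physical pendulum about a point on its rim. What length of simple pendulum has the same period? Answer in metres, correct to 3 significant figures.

1.80 m

The equivalent simple-pendulum length is L_eq = I/(md), where I is about the pivot and d = 1.200 m.
I_cm = ½mR² = 1.994 kg·m², so I = I_cm + md² = 1.994 + 3.989 = 5.983 kg·m².
L_eq = 5.983/(2.77 × 1.200) = 1.80 m.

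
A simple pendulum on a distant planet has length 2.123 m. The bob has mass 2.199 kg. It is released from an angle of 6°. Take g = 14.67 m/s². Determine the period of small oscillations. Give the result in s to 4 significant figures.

2.390 s

T = 2π√(L/g) = 2π√(2.123/14.67) = 2π × 0.38042 = 2.390 s.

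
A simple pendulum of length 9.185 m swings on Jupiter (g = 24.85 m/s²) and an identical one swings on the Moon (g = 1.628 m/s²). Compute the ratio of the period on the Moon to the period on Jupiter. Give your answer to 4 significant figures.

T ∝ 1/√g, so T₂/T₁ = √(g₁/g₂) = √(24.85/1.628) = 3.907.

3.907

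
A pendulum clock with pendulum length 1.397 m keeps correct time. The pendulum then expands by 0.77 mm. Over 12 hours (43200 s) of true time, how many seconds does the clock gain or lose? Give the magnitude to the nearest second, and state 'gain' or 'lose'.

lose 12 s

T ∝ √L, so T'/T = √(1.39777/1.397) = 1.00028.
In 43200 s of true time the clock registers 43200/1.00028 = 43188.1 s, so it loses 12 s.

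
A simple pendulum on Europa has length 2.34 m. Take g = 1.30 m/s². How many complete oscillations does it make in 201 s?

T = 2π√(L/g) = 2π√(2.34/1.30) = 8.430 s.
Number of complete oscillations = ⌊201/8.430⌋ = ⌊23.84⌋ = 23.

23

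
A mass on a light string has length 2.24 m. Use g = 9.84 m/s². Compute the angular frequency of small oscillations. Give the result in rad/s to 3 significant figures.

2.10 rad/s

ω = √(g/L) = √(9.84/2.24) = 2.10 rad/s.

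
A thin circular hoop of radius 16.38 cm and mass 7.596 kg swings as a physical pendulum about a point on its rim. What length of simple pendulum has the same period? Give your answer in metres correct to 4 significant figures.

0.3276 m

The equivalent simple-pendulum length is L_eq = I/(md), where I is about the pivot and d = 0.16380 m.
I_cm = mR² = 0.20380 kg·m², so I = I_cm + md² = 0.20380 + 0.20380 = 0.40761 kg·m².
L_eq = 0.40761/(7.596 × 0.16380) = 0.3276 m.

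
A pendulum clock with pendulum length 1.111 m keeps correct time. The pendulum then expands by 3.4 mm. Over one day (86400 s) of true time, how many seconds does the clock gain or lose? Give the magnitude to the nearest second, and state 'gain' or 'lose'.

T ∝ √L, so T'/T = √(1.11440/1.111) = 1.00153.
In 86400 s of true time the clock registers 86400/1.00153 = 86268.1 s, so it loses 132 s.

lose 132 s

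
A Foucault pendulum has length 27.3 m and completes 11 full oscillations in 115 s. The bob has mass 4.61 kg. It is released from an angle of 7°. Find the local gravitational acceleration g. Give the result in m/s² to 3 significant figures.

9.86 m/s²

T = 115/11 = 10.45 s.
From T = 2π√(L/g), g = 4π²L/T² = 4π² × 27.3/10.45² = 9.86 m/s².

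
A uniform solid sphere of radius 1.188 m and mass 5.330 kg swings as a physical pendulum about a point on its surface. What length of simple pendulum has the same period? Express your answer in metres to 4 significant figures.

1.663 m

The equivalent simple-pendulum length is L_eq = I/(md), where I is about the pivot and d = 1.1880 m.
I_cm = (2/5)mR² = 3.0090 kg·m², so I = I_cm + md² = 3.0090 + 7.5225 = 10.531 kg·m².
L_eq = 10.531/(5.330 × 1.1880) = 1.663 m.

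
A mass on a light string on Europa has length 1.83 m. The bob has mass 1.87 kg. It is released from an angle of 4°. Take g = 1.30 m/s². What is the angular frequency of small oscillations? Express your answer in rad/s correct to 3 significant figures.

0.843 rad/s

ω = √(g/L) = √(1.30/1.83) = 0.843 rad/s.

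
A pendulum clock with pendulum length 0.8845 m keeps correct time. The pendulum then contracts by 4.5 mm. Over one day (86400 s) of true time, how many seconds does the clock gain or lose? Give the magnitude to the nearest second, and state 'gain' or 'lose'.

gain 221 s

T ∝ √L, so T'/T = √(0.88000/0.8845) = 0.997453.
In 86400 s of true time the clock registers 86400/0.997453 = 86620.6 s, so it gains 221 s.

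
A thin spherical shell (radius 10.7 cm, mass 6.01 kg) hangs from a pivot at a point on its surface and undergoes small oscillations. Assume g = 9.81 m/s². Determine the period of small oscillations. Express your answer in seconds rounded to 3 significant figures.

I_cm = (2/3)mr² = 0.04587 kg·m². The pivot is at distance d = 0.107 m from the centre of mass.
By the parallel-axis theorem, I = I_cm + md² = 0.04587 + 0.06881 = 0.1147 kg·m².
T = 2π√(I/(mgd)) = 2π√(0.1147/(6.01 × 9.81 × 0.107)) = 0.847 s.

0.847 s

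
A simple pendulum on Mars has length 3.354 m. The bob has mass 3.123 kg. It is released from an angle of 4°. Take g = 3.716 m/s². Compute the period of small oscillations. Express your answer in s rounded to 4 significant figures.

5.969 s

T = 2π√(L/g) = 2π√(3.354/3.716) = 2π × 0.95004 = 5.969 s.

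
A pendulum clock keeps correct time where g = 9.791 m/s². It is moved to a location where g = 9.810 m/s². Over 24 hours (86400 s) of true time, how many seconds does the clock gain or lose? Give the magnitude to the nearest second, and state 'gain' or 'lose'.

gain 84 s

The clock's period scales as T ∝ 1/√g, so T'/T = √(9.791/9.810) = 0.999031.
In 86400 s of true time the clock registers 86400/0.999031 = 86483.8 s, so it gains 84 s.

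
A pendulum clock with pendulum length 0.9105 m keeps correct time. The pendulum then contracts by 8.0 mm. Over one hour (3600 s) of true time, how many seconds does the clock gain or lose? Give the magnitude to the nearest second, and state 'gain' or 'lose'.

gain 16 s

T ∝ √L, so T'/T = √(0.90250/0.9105) = 0.995597.
In 3600 s of true time the clock registers 3600/0.995597 = 3615.9 s, so it gains 16 s.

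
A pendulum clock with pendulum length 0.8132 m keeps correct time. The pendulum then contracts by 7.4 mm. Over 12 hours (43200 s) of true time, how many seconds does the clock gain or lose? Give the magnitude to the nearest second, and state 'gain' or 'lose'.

gain 198 s

T ∝ √L, so T'/T = √(0.80580/0.8132) = 0.995440.
In 43200 s of true time the clock registers 43200/0.995440 = 43397.9 s, so it gains 198 s.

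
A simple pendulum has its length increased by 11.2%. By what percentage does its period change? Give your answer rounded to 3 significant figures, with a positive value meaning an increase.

T ∝ √L, so T'/T = √(1.112) = 1.055.
Percentage change in T = (1.055 − 1) × 100% = 5.45%.

5.45%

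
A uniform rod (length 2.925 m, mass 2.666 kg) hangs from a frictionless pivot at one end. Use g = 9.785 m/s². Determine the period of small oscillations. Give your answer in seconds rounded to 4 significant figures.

For a physical pendulum T = 2π√(I/(mgd)), with d = 1.4625 m from pivot to centre of mass.
I_cm = mL²/12 = 2.666 × 2.925²/12 = 1.9008 kg·m²; I = I_cm + md² = 1.9008 + 2.666 × 1.4625² = 7.6031 kg·m².
T = 2π√(7.6031/(2.666 × 9.785 × 1.4625)) = 2.805 s.

2.805 s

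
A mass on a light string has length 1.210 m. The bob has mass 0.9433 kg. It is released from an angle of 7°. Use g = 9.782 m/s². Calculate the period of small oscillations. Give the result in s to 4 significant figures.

2.210 s

T = 2π√(L/g) = 2π√(1.210/9.782) = 2π × 0.35171 = 2.210 s.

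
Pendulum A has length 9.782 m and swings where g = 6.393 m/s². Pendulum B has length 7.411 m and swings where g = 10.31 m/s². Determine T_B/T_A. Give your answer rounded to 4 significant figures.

T = 2π√(L/g), so T_B/T_A = √((L_B/g_B)/(L_A/g_A)) = √((7.411/10.31)/(9.782/6.393)) = 0.6854.

0.6854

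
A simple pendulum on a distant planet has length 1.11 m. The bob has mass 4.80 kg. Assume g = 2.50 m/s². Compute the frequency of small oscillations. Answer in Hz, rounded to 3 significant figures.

T = 2π√(L/g) = 2π√(1.11/2.50) = 4.187 s, so f = 1/T = 0.239 Hz.

0.239 Hz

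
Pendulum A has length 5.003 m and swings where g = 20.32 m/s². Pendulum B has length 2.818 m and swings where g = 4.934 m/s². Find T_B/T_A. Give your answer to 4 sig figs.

T = 2π√(L/g), so T_B/T_A = √((L_B/g_B)/(L_A/g_A)) = √((2.818/4.934)/(5.003/20.32)) = 1.523.

1.523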